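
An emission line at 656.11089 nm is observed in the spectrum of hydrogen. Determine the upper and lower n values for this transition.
n = 3 → n = 2

First, find the photon energy from the wavelength (hc = 1239.84 eV·nm):
E = hc/λ = 1239.84 eV·nm / 656.11089 nm = 1.8896806 eV

The energy levels of hydrogen satisfy E_n = -13.6057 / n² eV, so an emission n_i → n_f releases
ΔE = 13.6057 × (1/n_f² − 1/n_i²) eV.

Setting ΔE equal to the photon energy:
1/n_f² − 1/n_i² = 1.8896806 / 13.6057 = 0.13888889

Since 1/n_i² must be positive, we need 1/n_f² > 0.13888889, i.e. n_f ≤ 2. For each allowed n_f, solve n_i = (1/n_f² − 0.13888889)^(−1/2) and check whether it is a whole number:
  n_f = 1: 1/n_i² = 1.00000000 − 0.13888889 = 0.86111111 → n_i = 1.078  (not an integer) ✗
  n_f = 2: 1/n_i² = 0.25000000 − 0.13888889 = 0.11111111 → n_i = 3.000  → integer, n_i = 3 ✓

Only n_f = 2 gives an integer upper level, n_i = 3.

The transition is from n = 3 to n = 2 (emission).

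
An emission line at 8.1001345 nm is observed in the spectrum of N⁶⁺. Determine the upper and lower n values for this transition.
n = 7 → n = 2

First, find the photon energy from the wavelength (hc = 1239.84 eV·nm):
E = hc/λ = 1239.84 eV·nm / 8.1001345 nm = 153.06413 eV

The energy levels of N⁶⁺ satisfy E_n = -13.6057 × 7² / n² eV, so an emission n_i → n_f releases
ΔE = 13.6057 × 7² × (1/n_f² − 1/n_i²) eV.

Setting ΔE equal to the photon energy:
1/n_f² − 1/n_i² = 153.06413 / (13.6057 × 7²) = 0.22959184

Since 1/n_i² must be positive, we need 1/n_f² > 0.22959184, i.e. n_f ≤ 2. For each allowed n_f, solve n_i = (1/n_f² − 0.22959184)^(−1/2) and check whether it is a whole number:
  n_f = 1: 1/n_i² = 1.00000000 − 0.22959184 = 0.77040816 → n_i = 1.139  (not an integer) ✗
  n_f = 2: 1/n_i² = 0.25000000 − 0.22959184 = 0.02040816 → n_i = 7.000  → integer, n_i = 7 ✓

Only n_f = 2 gives an integer upper level, n_i = 7.

The transition is from n = 7 to n = 2 (emission).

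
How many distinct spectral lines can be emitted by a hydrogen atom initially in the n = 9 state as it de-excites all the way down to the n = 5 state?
10

The electron can occupy levels n = 5, 6, ..., 9 during de-excitation — that is m = 9 - 5 + 1 = 5 distinct levels.

The number of distinct spectral lines equals the number of ways to choose 2 of these m levels (each pair gives one possible emission transition):

Number of lines = m(m-1)/2 = 5×4/2 = 10

These correspond to all possible transitions between the 5 levels:
9 → 8, 9 → 7, 9 → 6, 9 → 5, 8 → 7, 8 → 6, 8 → 5, 7 → 6...

Each transition produces a photon with a unique energy (and thus wavelength). This count does not depend on Z.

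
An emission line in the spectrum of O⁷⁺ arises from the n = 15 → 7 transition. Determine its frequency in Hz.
3.361e+15 Hz

First, find the transition energy:
E_15 = -13.6057 × 8² / 15² = -3.87006578 eV
E_7 = -13.6057 × 8² / 7² = -17.77071020 eV
|ΔE| = |E_7 - E_15| = 13.90064442 eV

Convert to Joules: E = 13.90064442 eV × (1.602177 × 10⁻¹⁹ J/eV) = 2.22713e-18 J

Using E = hf:
f = E/h = 2.22713e-18 J / (6.62607 × 10⁻³⁴ J·s)
f = 3.361e+15 Hz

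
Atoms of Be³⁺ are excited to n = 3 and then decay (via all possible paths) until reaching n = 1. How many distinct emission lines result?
3

The electron can occupy levels n = 1, 2, ..., 3 during de-excitation — that is m = 3 - 1 + 1 = 3 distinct levels.

The number of distinct spectral lines equals the number of ways to choose 2 of these m levels (each pair gives one possible emission transition):

Number of lines = m(m-1)/2 = 3×2/2 = 3

These correspond to all possible transitions between the 3 levels:
3 → 2, 3 → 1, 2 → 1

Each transition produces a photon with a unique energy (and thus wavelength). This count does not depend on Z.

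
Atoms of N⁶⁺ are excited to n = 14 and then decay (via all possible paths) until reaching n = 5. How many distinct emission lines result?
45

The electron can occupy levels n = 5, 6, ..., 14 during de-excitation — that is m = 14 - 5 + 1 = 10 distinct levels.

The number of distinct spectral lines equals the number of ways to choose 2 of these m levels (each pair gives one possible emission transition):

Number of lines = m(m-1)/2 = 10×9/2 = 45

These correspond to all possible transitions between the 10 levels:
14 → 13, 14 → 12, 14 → 11, 14 → 10, 14 → 9, 14 → 8, 14 → 7, 14 → 6...

Each transition produces a photon with a unique energy (and thus wavelength). This count does not depend on Z.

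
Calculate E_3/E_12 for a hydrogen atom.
16.00000

Using E_n = -13.6057 Z² / n² eV with Z = 1:

E_3 = -13.6057 / 3² = -13.6057 / 9 = -1.51174444444 eV
E_12 = -13.6057 / 12² = -13.6057 / 144 = -0.09448402778 eV

The ratio is:
E_3/E_12 = (-1.51174444444) / (-0.09448402778)
E_3/E_12 = (-13.6057/9) / (-13.6057/144)
E_3/E_12 = 144/9
E_3/E_12 = 16.00000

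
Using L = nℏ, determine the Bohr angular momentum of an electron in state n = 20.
2.10914e-33 J·s (or 20ℏ)

In the Bohr model, angular momentum is quantized:
L = nℏ

where ℏ = h/(2π) = 1.0545718e-34 J·s

For n = 20:
L = 20 × 1.0545718e-34 J·s
L = 2.10914e-33 J·s

This can also be written as L = 20ℏ.
The angular momentum is an integer multiple of the reduced Planck constant.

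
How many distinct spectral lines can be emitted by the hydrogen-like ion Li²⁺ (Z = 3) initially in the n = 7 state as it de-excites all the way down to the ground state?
21

The electron can occupy levels n = 1, 2, ..., 7 during de-excitation — that is m = 7 - 1 + 1 = 7 distinct levels.

The number of distinct spectral lines equals the number of ways to choose 2 of these m levels (each pair gives one possible emission transition):

Number of lines = m(m-1)/2 = 7×6/2 = 21

These correspond to all possible transitions between the 7 levels:
7 → 6, 7 → 5, 7 → 4, 7 → 3, 7 → 2, 7 → 1, 6 → 5, 6 → 4...

Each transition produces a photon with a unique energy (and thus wavelength). This count does not depend on Z.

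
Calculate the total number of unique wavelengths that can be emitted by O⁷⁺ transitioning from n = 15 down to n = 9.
21

The electron can occupy levels n = 9, 10, ..., 15 during de-excitation — that is m = 15 - 9 + 1 = 7 distinct levels.

The number of distinct spectral lines equals the number of ways to choose 2 of these m levels (each pair gives one possible emission transition):

Number of lines = m(m-1)/2 = 7×6/2 = 21

These correspond to all possible transitions between the 7 levels:
15 → 14, 15 → 13, 15 → 12, 15 → 11, 15 → 10, 15 → 9, 14 → 13, 14 → 12...

Each transition produces a photon with a unique energy (and thus wavelength). This count does not depend on Z.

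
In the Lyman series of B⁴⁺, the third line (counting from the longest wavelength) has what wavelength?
3.89 nm

The lines of a series are numbered from the longest wavelength (smallest ΔE) outward; the third line is the transition from n = n_f + 3 to n_f.
The Lyman series has all transitions ending at n_f = 1.

For B⁴⁺ (Z = 5), the third line (γ-line) is the jump from n = 4 to n = 1:
E_4 = -13.6057 × 5² / 4² = -21.2589 eV
E_1 = -13.6057 × 5² / 1² = -340.1425 eV
ΔE = E_4 - E_1 = 318.8836 eV

λ = hc/E = 1239.84 eV·nm / 318.8836 eV
λ = 3.89 nm

This is the γ-line of the Lyman series in B⁴⁺.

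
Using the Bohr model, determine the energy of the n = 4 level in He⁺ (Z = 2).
-3.40 eV

For hydrogen-like ions, the energy levels scale with Z²:
E_n = -13.6057 Z² / n² eV

For He⁺ (Z = 2) at n = 4:
E_4 = -13.6057 × 2² / 4²
E_4 = -13.6057 × 4 / 16
E_4 = -54.4228 / 16
E_4 = -3.40 eV

The energy is 4 times more negative than hydrogen at the same n due to the stronger nuclear charge.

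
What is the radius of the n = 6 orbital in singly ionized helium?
0.9525 nm (or 9.5252 Å)

The Bohr radius formula is:
r_n = n² a₀ / Z

where a₀ = 0.0529177 nm is the Bohr radius.

For He⁺ (Z = 2) at n = 6:
r_6 = 6² × 0.0529177 nm / 2
r_6 = 36 × 0.0529177 nm / 2
r_6 = 1.90504 nm / 2
r_6 = 0.9525 nm

The electron orbits at approximately 0.9525 nm from the nucleus.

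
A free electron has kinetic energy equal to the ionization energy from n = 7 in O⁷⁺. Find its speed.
2.500e+06 m/s (or 0.8340% of c)

The binding energy at n = 7 for O⁷⁺ is:
E_7 = -13.6057 × 8²/7² = -17.770710 eV
|E_7| = 17.770710 eV

Convert to Joules:
KE = 17.770710 eV × (1.602177 × 10⁻¹⁹ J/eV) = 2.84718e-18 J

Using KE = ½mv²:
v = √(2·KE/m_e)
v = √(2 × 2.84718e-18 J / 9.10938 × 10⁻³¹ kg)
v = 2.500e+06 m/s

This is approximately 0.8340% the speed of light.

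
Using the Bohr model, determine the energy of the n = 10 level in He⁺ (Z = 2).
-0.544 eV

For hydrogen-like ions, the energy levels scale with Z²:
E_n = -13.6057 Z² / n² eV

For He⁺ (Z = 2) at n = 10:
E_10 = -13.6057 × 2² / 10²
E_10 = -13.6057 × 4 / 100
E_10 = -54.4228 / 100
E_10 = -0.544 eV

The energy is 4 times more negative than hydrogen at the same n due to the stronger nuclear charge.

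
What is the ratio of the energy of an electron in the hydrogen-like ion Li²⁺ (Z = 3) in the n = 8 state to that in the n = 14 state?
3.0625

Using E_n = -13.6057 Z² / n² eV with Z = 3:

E_8 = -13.6057 × 3² / 8² = -122.4513 / 64 = -1.9133015625 eV
E_14 = -13.6057 × 3² / 14² = -122.4513 / 196 = -0.6247515306 eV

The ratio is:
E_8/E_14 = (-1.9133015625) / (-0.6247515306)
E_8/E_14 = (-122.4513/64) / (-122.4513/196)
E_8/E_14 = 196/64
E_8/E_14 = 3.0625
(Note: the Z² factors cancel in the ratio.)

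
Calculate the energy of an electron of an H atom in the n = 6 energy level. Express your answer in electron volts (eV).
-0.38 eV

The energy levels of a hydrogen-like atom are given by:
E_n = -13.6057 eV / n²

For n = 6:
E_6 = -13.6057 eV / 6²
E_6 = -13.6057 eV / 36
E_6 = -0.38 eV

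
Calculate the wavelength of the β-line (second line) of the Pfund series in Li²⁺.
516.80546 nm

The lines of a series are numbered from the longest wavelength (smallest ΔE) outward; the second line is the transition from n = n_f + 2 to n_f.
The Pfund series has all transitions ending at n_f = 5.

For Li²⁺ (Z = 3), the second line (β-line) is the jump from n = 7 to n = 5:
E_7 = -13.6057 × 3² / 7² = -2.499006122 eV
E_5 = -13.6057 × 3² / 5² = -4.898052000 eV
ΔE = E_7 - E_5 = 2.399045878 eV

λ = hc/E = 1239.84 eV·nm / 2.399045878 eV
λ = 516.80546 nm

This is the β-line of the Pfund series in Li²⁺.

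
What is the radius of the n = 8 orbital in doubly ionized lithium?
1.12891 nm (or 11.28911 Å)

The Bohr radius formula is:
r_n = n² a₀ / Z

where a₀ = 0.05291772 nm is the Bohr radius.

For Li²⁺ (Z = 3) at n = 8:
r_8 = 8² × 0.05291772 nm / 3
r_8 = 64 × 0.05291772 nm / 3
r_8 = 3.386734 nm / 3
r_8 = 1.12891 nm

The electron orbits at approximately 1.12891 nm from the nucleus.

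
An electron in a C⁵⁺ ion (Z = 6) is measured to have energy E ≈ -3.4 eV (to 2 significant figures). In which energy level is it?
n = 12

The exact energy levels follow E_n = -13.6057 Z² / n² eV with Z = 6.

The measured value (-3.4 eV) is reported to only 2 significant figures, so we must test candidate n values and see which one matches to that precision.

Candidate energies:
  n = 10:  E = -13.6057 × 6² / 10² = -4.89805 eV
  n = 11:  E = -13.6057 × 6² / 11² = -4.04798 eV
  n = 12:  E = -13.6057 × 6² / 12² = -3.40143 eV  ← matches
  n = 13:  E = -13.6057 × 6² / 13² = -2.89826 eV
  n = 14:  E = -13.6057 × 6² / 14² = -2.49901 eV

Checking against the measurement of -3.4 eV (2 sig figs), only n = 12 agrees:
E_12 = -3.40143 eV, which rounds to -3.4 eV ✓

Therefore n = 12.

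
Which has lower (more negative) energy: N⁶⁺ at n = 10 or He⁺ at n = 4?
N⁶⁺ at n = 10 (E = -6.6668 eV)

Using E_n = -13.6057 Z² / n² eV:

N⁶⁺ (Z = 7) at n = 10:
E = -13.6057 × 7² / 10² = -13.6057 × 49 / 100 = -6.6667930 eV

He⁺ (Z = 2) at n = 4:
E = -13.6057 × 2² / 4² = -13.6057 × 4 / 16 = -3.4014250 eV

Since -6.6667930 eV < -3.4014250 eV,
N⁶⁺ at n = 10 is more tightly bound (requires more energy to ionize).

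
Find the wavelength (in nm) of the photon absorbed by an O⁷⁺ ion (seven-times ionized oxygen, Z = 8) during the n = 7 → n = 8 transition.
297.680 nm

First, find the transition energy using E_n = -13.6057 Z² / n² eV:
E_7 = -13.6057 × 8² / 7² = -17.7707102 eV
E_8 = -13.6057 × 8² / 8² = -13.6057000 eV

Photon energy: |ΔE| = |E_8 - E_7| = 4.1650102 eV

Convert to wavelength using E = hc/λ with hc = 1239.84 eV·nm:
λ = hc/E = 1239.84 eV·nm / 4.1650102 eV
λ = 297.680 nm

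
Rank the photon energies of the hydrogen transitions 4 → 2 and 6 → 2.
6 → 2

Calculate the energy for each transition:

Transition 4 → 2:
ΔE₁ = |E_2 - E_4| = |-13.6057/2² - (-13.6057/4²)|
ΔE₁ = |-3.40142500 - (-0.85035625)| = 2.55107 eV

Transition 6 → 2:
ΔE₂ = |E_2 - E_6| = |-13.6057/2² - (-13.6057/6²)|
ΔE₂ = |-3.40142500 - (-0.37793611)| = 3.02349 eV

Since 3.02349 eV > 2.55107 eV, the transition 6 → 2 emits the more energetic photon.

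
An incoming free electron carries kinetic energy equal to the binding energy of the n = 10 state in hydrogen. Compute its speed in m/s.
2.1877e+05 m/s (or 0.073% of c)

The binding energy at n = 10 for hydrogen is:
E_10 = -13.6057/10² = -0.13605700 eV
|E_10| = 0.13605700 eV

Convert to Joules:
KE = 0.13605700 eV × (1.602177 × 10⁻¹⁹ J/eV) = 2.179874e-20 J

Using KE = ½mv²:
v = √(2·KE/m_e)
v = √(2 × 2.179874e-20 J / 9.10938 × 10⁻³¹ kg)
v = 2.1877e+05 m/s

This is approximately 0.073% the speed of light.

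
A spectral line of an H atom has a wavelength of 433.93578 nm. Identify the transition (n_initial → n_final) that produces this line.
n = 5 → n = 2

First, find the photon energy from the wavelength (hc = 1239.84 eV·nm):
E = hc/λ = 1239.84 eV·nm / 433.93578 nm = 2.8571970 eV

The energy levels of hydrogen satisfy E_n = -13.6057 / n² eV, so an emission n_i → n_f releases
ΔE = 13.6057 × (1/n_f² − 1/n_i²) eV.

Setting ΔE equal to the photon energy:
1/n_f² − 1/n_i² = 2.8571970 / 13.6057 = 0.21000000

Since 1/n_i² must be positive, we need 1/n_f² > 0.21000000, i.e. n_f ≤ 2. For each allowed n_f, solve n_i = (1/n_f² − 0.21000000)^(−1/2) and check whether it is a whole number:
  n_f = 1: 1/n_i² = 1.00000000 − 0.21000000 = 0.79000000 → n_i = 1.125  (not an integer) ✗
  n_f = 2: 1/n_i² = 0.25000000 − 0.21000000 = 0.04000000 → n_i = 5.000  → integer, n_i = 5 ✓

Only n_f = 2 gives an integer upper level, n_i = 5.

The transition is from n = 5 to n = 2 (emission).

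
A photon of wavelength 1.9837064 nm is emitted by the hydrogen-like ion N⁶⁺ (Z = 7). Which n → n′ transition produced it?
n = 4 → n = 1

First, find the photon energy from the wavelength (hc = 1239.84 eV·nm):
E = hc/λ = 1239.84 eV·nm / 1.9837064 nm = 625.01185 eV

The energy levels of N⁶⁺ satisfy E_n = -13.6057 × 7² / n² eV, so an emission n_i → n_f releases
ΔE = 13.6057 × 7² × (1/n_f² − 1/n_i²) eV.

Setting ΔE equal to the photon energy:
1/n_f² − 1/n_i² = 625.01185 / (13.6057 × 7²) = 0.93750001

Since 1/n_i² must be positive, we need 1/n_f² > 0.93750001, i.e. n_f ≤ 1. For each allowed n_f, solve n_i = (1/n_f² − 0.93750001)^(−1/2) and check whether it is a whole number:
  n_f = 1: 1/n_i² = 1.00000000 − 0.93750001 = 0.06249999 → n_i = 4.000  → integer, n_i = 4 ✓

Only n_f = 1 gives an integer upper level, n_i = 4.

The transition is from n = 4 to n = 1 (emission).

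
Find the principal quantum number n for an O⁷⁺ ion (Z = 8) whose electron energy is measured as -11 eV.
n = 9

The exact energy levels follow E_n = -13.6057 Z² / n² eV with Z = 8.

The measured value (-11 eV) is reported to only 2 significant figures, so we must test candidate n values and see which one matches to that precision.

Candidate energies:
  n = 7:  E = -13.6057 × 8² / 7² = -17.77071 eV
  n = 8:  E = -13.6057 × 8² / 8² = -13.60570 eV
  n = 9:  E = -13.6057 × 8² / 9² = -10.75018 eV  ← matches
  n = 10:  E = -13.6057 × 8² / 10² = -8.70765 eV
  n = 11:  E = -13.6057 × 8² / 11² = -7.19640 eV

Checking against the measurement of -11 eV (2 sig figs), only n = 9 agrees:
E_9 = -10.75018 eV, which rounds to -11 eV ✓

Therefore n = 9.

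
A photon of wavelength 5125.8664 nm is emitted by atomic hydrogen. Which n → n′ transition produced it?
n = 10 → n = 6

First, find the photon energy from the wavelength (hc = 1239.84 eV·nm):
E = hc/λ = 1239.84 eV·nm / 5125.8664 nm = 0.24187911 eV

The energy levels of hydrogen satisfy E_n = -13.6057 / n² eV, so an emission n_i → n_f releases
ΔE = 13.6057 × (1/n_f² − 1/n_i²) eV.

Setting ΔE equal to the photon energy:
1/n_f² − 1/n_i² = 0.24187911 / 13.6057 = 0.017777778

Since 1/n_i² must be positive, we need 1/n_f² > 0.017777778, i.e. n_f ≤ 7. For each allowed n_f, solve n_i = (1/n_f² − 0.017777778)^(−1/2) and check whether it is a whole number:
  n_f = 1: 1/n_i² = 1.000000000 − 0.017777778 = 0.982222222 → n_i = 1.009  (not an integer) ✗
  n_f = 2: 1/n_i² = 0.250000000 − 0.017777778 = 0.232222222 → n_i = 2.075  (not an integer) ✗
  n_f = 3: 1/n_i² = 0.111111111 − 0.017777778 = 0.093333333 → n_i = 3.273  (not an integer) ✗
  n_f = 4: 1/n_i² = 0.062500000 − 0.017777778 = 0.044722222 → n_i = 4.729  (not an integer) ✗
  n_f = 5: 1/n_i² = 0.040000000 − 0.017777778 = 0.022222222 → n_i = 6.708  (not an integer) ✗
  n_f = 6: 1/n_i² = 0.027777778 − 0.017777778 = 0.010000000 → n_i = 10.000  → integer, n_i = 10 ✓
  n_f = 7: 1/n_i² = 0.020408163 − 0.017777778 = 0.002630385 → n_i = 19.498  (not an integer) ✗

Only n_f = 6 gives an integer upper level, n_i = 10.

The transition is from n = 10 to n = 6 (emission).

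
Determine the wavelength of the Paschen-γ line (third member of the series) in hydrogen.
1093.51816 nm

The lines of a series are numbered from the longest wavelength (smallest ΔE) outward; the third line is the transition from n = n_f + 3 to n_f.
The Paschen series has all transitions ending at n_f = 3.

For H, the third line (γ-line) is the jump from n = 6 to n = 3:
E_6 = -13.6057 / 6² = -0.3779361111 eV
E_3 = -13.6057 / 3² = -1.5117444444 eV
ΔE = E_6 - E_3 = 1.1338083333 eV

λ = hc/E = 1239.84 eV·nm / 1.1338083333 eV
λ = 1093.51816 nm

This is the γ-line of the Paschen series in H.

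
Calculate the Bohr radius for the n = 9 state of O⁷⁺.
0.53579 nm (or 5.35792 Å)

The Bohr radius formula is:
r_n = n² a₀ / Z

where a₀ = 0.05291772 nm is the Bohr radius.

For O⁷⁺ (Z = 8) at n = 9:
r_9 = 9² × 0.05291772 nm / 8
r_9 = 81 × 0.05291772 nm / 8
r_9 = 4.286335 nm / 8
r_9 = 0.53579 nm

The electron orbits at approximately 0.53579 nm from the nucleus.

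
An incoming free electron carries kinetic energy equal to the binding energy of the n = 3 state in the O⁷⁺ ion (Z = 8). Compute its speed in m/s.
5.834e+06 m/s (or 1.946% of c)

The binding energy at n = 3 for O⁷⁺ is:
E_3 = -13.6057 × 8²/3² = -96.75164 eV
|E_3| = 96.75164 eV

Convert to Joules:
KE = 96.75164 eV × (1.602177 × 10⁻¹⁹ J/eV) = 1.55013e-17 J

Using KE = ½mv²:
v = √(2·KE/m_e)
v = √(2 × 1.55013e-17 J / 9.10938 × 10⁻³¹ kg)
v = 5.834e+06 m/s

This is approximately 1.946% the speed of light.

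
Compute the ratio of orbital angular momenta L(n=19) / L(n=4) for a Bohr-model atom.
4.75

In the Bohr model, L_n = nℏ, so the ratio is purely the ratio of quantum numbers:

L_19/L_4 = 19ℏ / 4ℏ = 19/4 = 4.75

The angular momentum scales linearly with n.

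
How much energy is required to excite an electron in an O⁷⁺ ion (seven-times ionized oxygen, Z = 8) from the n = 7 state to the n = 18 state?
15.083 eV

The energy levels of a hydrogen-like atom are E_n = -13.6057 Z² eV / n².

Energy at n = 7: E_7 = -13.6057 × 8² / 7² = -17.770710 eV
Energy at n = 18: E_18 = -13.6057 × 8² / 18² = -2.687546 eV

The excitation energy is the difference:
ΔE = E_18 - E_7
ΔE = -2.687546 - (-17.770710)
ΔE = 15.083 eV

Since this is positive, energy must be absorbed (photon absorption).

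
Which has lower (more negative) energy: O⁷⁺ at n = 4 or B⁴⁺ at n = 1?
B⁴⁺ at n = 1 (E = -340.14250 eV)

Using E_n = -13.6057 Z² / n² eV:

O⁷⁺ (Z = 8) at n = 4:
E = -13.6057 × 8² / 4² = -13.6057 × 64 / 16 = -54.42280000 eV

B⁴⁺ (Z = 5) at n = 1:
E = -13.6057 × 5² / 1² = -13.6057 × 25 / 1 = -340.14250000 eV

Since -340.14250000 eV < -54.42280000 eV,
B⁴⁺ at n = 1 is more tightly bound (requires more energy to ionize).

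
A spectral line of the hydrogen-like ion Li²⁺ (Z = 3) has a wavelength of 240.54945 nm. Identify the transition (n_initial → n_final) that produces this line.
n = 7 → n = 4

First, find the photon energy from the wavelength (hc = 1239.84 eV·nm):
E = hc/λ = 1239.84 eV·nm / 240.54945 nm = 5.1542001 eV

The energy levels of Li²⁺ satisfy E_n = -13.6057 × 3² / n² eV, so an emission n_i → n_f releases
ΔE = 13.6057 × 3² × (1/n_f² − 1/n_i²) eV.

Setting ΔE equal to the photon energy:
1/n_f² − 1/n_i² = 5.1542001 / (13.6057 × 3²) = 0.042091837

Since 1/n_i² must be positive, we need 1/n_f² > 0.042091837, i.e. n_f ≤ 4. For each allowed n_f, solve n_i = (1/n_f² − 0.042091837)^(−1/2) and check whether it is a whole number:
  n_f = 1: 1/n_i² = 1.000000000 − 0.042091837 = 0.957908163 → n_i = 1.022  (not an integer) ✗
  n_f = 2: 1/n_i² = 0.250000000 − 0.042091837 = 0.207908163 → n_i = 2.193  (not an integer) ✗
  n_f = 3: 1/n_i² = 0.111111111 − 0.042091837 = 0.069019274 → n_i = 3.806  (not an integer) ✗
  n_f = 4: 1/n_i² = 0.062500000 − 0.042091837 = 0.020408163 → n_i = 7.000  → integer, n_i = 7 ✓

Only n_f = 4 gives an integer upper level, n_i = 7.

The transition is from n = 7 to n = 4 (emission).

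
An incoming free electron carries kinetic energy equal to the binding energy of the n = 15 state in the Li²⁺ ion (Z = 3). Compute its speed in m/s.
4.38e+05 m/s (or 0.145947% of c)

The binding energy at n = 15 for Li²⁺ is:
E_15 = -13.6057 × 3²/15² = -0.54422800 eV
|E_15| = 0.54422800 eV

Convert to Joules:
KE = 0.54422800 eV × (1.602177 × 10⁻¹⁹ J/eV) = 8.7195e-20 J

Using KE = ½mv²:
v = √(2·KE/m_e)
v = √(2 × 8.7195e-20 J / 9.10938 × 10⁻³¹ kg)
v = 4.38e+05 m/s

This is approximately 0.145947% the speed of light.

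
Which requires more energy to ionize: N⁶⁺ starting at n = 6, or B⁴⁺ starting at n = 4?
B⁴⁺ at n = 4 (E = -21.26 eV)

Using E_n = -13.6057 Z² / n² eV:

N⁶⁺ (Z = 7) at n = 6:
E = -13.6057 × 7² / 6² = -13.6057 × 49 / 36 = -18.51887 eV

B⁴⁺ (Z = 5) at n = 4:
E = -13.6057 × 5² / 4² = -13.6057 × 25 / 16 = -21.25891 eV

Since -21.25891 eV < -18.51887 eV,
B⁴⁺ at n = 4 is more tightly bound (requires more energy to ionize).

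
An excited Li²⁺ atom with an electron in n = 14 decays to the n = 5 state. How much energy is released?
4.27330 eV

The energy levels are E_n = -13.6057 Z² eV / n².

Energy at n = 14: E_14 = -13.6057 × 3² / 14² = -0.62475153 eV
Energy at n = 5: E_5 = -13.6057 × 3² / 5² = -4.89805200 eV

For emission (electron falling to lower state), the photon energy is:
E_photon = E_14 - E_5 = |-0.62475153 - (-4.89805200)|
E_photon = 4.27330 eV

This energy is carried away by the emitted photon.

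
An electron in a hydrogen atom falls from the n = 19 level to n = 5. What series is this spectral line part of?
Pfund series

The spectral series in hydrogen are named based on the final (lower) energy level:
- Lyman series: n_final = 1 (ultraviolet)
- Balmer series: n_final = 2 (visible/near-UV)
- Paschen series: n_final = 3 (infrared)
- Brackett series: n_final = 4 (infrared)
- Pfund series: n_final = 5 (far infrared)

Since this transition ends at n = 5, it belongs to the Pfund series.

For reference, this 19 → 5 line has photon energy
ΔE = 13.6057 eV × (1/5² - 1/19²) = 0.50653908033 eV,
corresponding to wavelength λ = hc/ΔE = 1239.84 eV·nm / 0.50653908033 eV = 2447.66899 nm in the far infrared region.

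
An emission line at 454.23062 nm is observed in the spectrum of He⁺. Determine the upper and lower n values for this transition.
n = 9 → n = 4

First, find the photon energy from the wavelength (hc = 1239.84 eV·nm):
E = hc/λ = 1239.84 eV·nm / 454.23062 nm = 2.7295386 eV

The energy levels of He⁺ satisfy E_n = -13.6057 × 2² / n² eV, so an emission n_i → n_f releases
ΔE = 13.6057 × 2² × (1/n_f² − 1/n_i²) eV.

Setting ΔE equal to the photon energy:
1/n_f² − 1/n_i² = 2.7295386 / (13.6057 × 2²) = 0.050154321

Since 1/n_i² must be positive, we need 1/n_f² > 0.050154321, i.e. n_f ≤ 4. For each allowed n_f, solve n_i = (1/n_f² − 0.050154321)^(−1/2) and check whether it is a whole number:
  n_f = 1: 1/n_i² = 1.000000000 − 0.050154321 = 0.949845679 → n_i = 1.026  (not an integer) ✗
  n_f = 2: 1/n_i² = 0.250000000 − 0.050154321 = 0.199845679 → n_i = 2.237  (not an integer) ✗
  n_f = 3: 1/n_i² = 0.111111111 − 0.050154321 = 0.060956790 → n_i = 4.050  (not an integer) ✗
  n_f = 4: 1/n_i² = 0.062500000 − 0.050154321 = 0.012345679 → n_i = 9.000  → integer, n_i = 9 ✓

Only n_f = 4 gives an integer upper level, n_i = 9.

The transition is from n = 9 to n = 4 (emission).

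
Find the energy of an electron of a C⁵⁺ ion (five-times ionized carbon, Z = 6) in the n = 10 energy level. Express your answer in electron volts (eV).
-4.90 eV

The energy levels of a hydrogen-like atom are given by:
E_n = -13.6057 Z² / n² eV  (with Z = 6 for C⁵⁺)

For n = 10:
E_10 = -13.6057 × 6² / 10²
E_10 = -13.6057 × 36 / 100
E_10 = -4.90 eV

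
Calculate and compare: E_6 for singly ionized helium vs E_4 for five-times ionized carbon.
C⁵⁺ at n = 4 (E = -30.6128 eV)

Using E_n = -13.6057 Z² / n² eV:

He⁺ (Z = 2) at n = 6:
E = -13.6057 × 2² / 6² = -13.6057 × 4 / 36 = -1.5117444 eV

C⁵⁺ (Z = 6) at n = 4:
E = -13.6057 × 6² / 4² = -13.6057 × 36 / 16 = -30.6128250 eV

Since -30.6128250 eV < -1.5117444 eV,
C⁵⁺ at n = 4 is more tightly bound (requires more energy to ionize).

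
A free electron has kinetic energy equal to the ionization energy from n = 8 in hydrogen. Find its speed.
2.7346e+05 m/s (or 0.09122% of c)

The binding energy at n = 8 for hydrogen is:
E_8 = -13.6057/8² = -0.21258906 eV
|E_8| = 0.21258906 eV

Convert to Joules:
KE = 0.21258906 eV × (1.602177 × 10⁻¹⁹ J/eV) = 3.406053e-20 J

Using KE = ½mv²:
v = √(2·KE/m_e)
v = √(2 × 3.406053e-20 J / 9.10938 × 10⁻³¹ kg)
v = 2.7346e+05 m/s

This is approximately 0.09122% the speed of light.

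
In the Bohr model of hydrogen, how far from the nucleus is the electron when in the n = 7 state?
2.592968 nm (or 25.929683 Å)

The Bohr radius formula is:
r_n = n² a₀ / Z

where a₀ = 0.052917721 nm is the Bohr radius.

For H (Z = 1) at n = 7:
r_7 = 7² × 0.052917721 nm / 1
r_7 = 49 × 0.052917721 nm / 1
r_7 = 2.5929683 nm / 1
r_7 = 2.592968 nm

The electron orbits at approximately 2.592968 nm from the nucleus.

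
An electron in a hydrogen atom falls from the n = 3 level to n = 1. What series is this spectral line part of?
Lyman series

The spectral series in hydrogen are named based on the final (lower) energy level:
- Lyman series: n_final = 1 (ultraviolet)
- Balmer series: n_final = 2 (visible/near-UV)
- Paschen series: n_final = 3 (infrared)
- Brackett series: n_final = 4 (infrared)
- Pfund series: n_final = 5 (far infrared)

Since this transition ends at n = 1, it belongs to the Lyman series.

For reference, this 3 → 1 line has photon energy
ΔE = 13.6057 eV × (1/1² - 1/3²) = 12.09395556 eV,
corresponding to wavelength λ = hc/ΔE = 1239.84 eV·nm / 12.09395556 eV = 102.51733 nm in the ultraviolet region.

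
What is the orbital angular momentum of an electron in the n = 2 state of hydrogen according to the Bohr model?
2.10914e-34 J·s (or 2ℏ)

In the Bohr model, angular momentum is quantized:
L = nℏ

where ℏ = h/(2π) = 1.0545718e-34 J·s

For n = 2:
L = 2 × 1.0545718e-34 J·s
L = 2.10914e-34 J·s

This can also be written as L = 2ℏ.
The angular momentum is an integer multiple of the reduced Planck constant.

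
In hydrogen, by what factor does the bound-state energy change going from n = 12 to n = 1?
144.000

Using E_n = -13.6057 Z² / n² eV with Z = 1:

E_1 = -13.6057 / 1² = -13.6057 / 1 = -13.605700000 eV
E_12 = -13.6057 / 12² = -13.6057 / 144 = -0.094484028 eV

The ratio is:
E_1/E_12 = (-13.605700000) / (-0.094484028)
E_1/E_12 = (-13.6057/1) / (-13.6057/144)
E_1/E_12 = 144/1
E_1/E_12 = 144.000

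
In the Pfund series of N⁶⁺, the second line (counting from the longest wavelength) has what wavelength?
94.92345 nm

The lines of a series are numbered from the longest wavelength (smallest ΔE) outward; the second line is the transition from n = n_f + 2 to n_f.
The Pfund series has all transitions ending at n_f = 5.

For N⁶⁺ (Z = 7), the second line (β-line) is the jump from n = 7 to n = 5:
E_7 = -13.6057 × 7² / 7² = -13.6057000 eV
E_5 = -13.6057 × 7² / 5² = -26.6671720 eV
ΔE = E_7 - E_5 = 13.0614720 eV

λ = hc/E = 1239.84 eV·nm / 13.0614720 eV
λ = 94.92345 nm

This is the β-line of the Pfund series in N⁶⁺.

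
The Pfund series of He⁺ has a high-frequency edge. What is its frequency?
5.26e+14 Hz

The series limit corresponds to the transition from n = ∞ to n = 5.
This is the highest energy (shortest wavelength) transition in the Pfund series.

E_∞ = 0 eV
E_5 = -13.6057 × 2² / 5² = -2.1769120 eV

Energy at series limit:
ΔE = E_∞ - E_5 = 0 - (-2.1769120) = 2.1769120 eV
E = 2.1769120 eV × (1.602177 × 10⁻¹⁹ J/eV) = 3.4878e-19 J
f = E/h = 3.4878e-19 J / (6.62607 × 10⁻³⁴ J·s) = 5.26e+14 Hz

This energy equals the ionization energy from the n = 5 state of He⁺.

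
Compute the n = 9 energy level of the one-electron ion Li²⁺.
-1.5117 eV

For hydrogen-like ions, the energy levels scale with Z²:
E_n = -13.6057 Z² / n² eV

For Li²⁺ (Z = 3) at n = 9:
E_9 = -13.6057 × 3² / 9²
E_9 = -13.6057 × 9 / 81
E_9 = -122.4513 / 81
E_9 = -1.5117 eV

The energy is 9 times more negative than hydrogen at the same n due to the stronger nuclear charge.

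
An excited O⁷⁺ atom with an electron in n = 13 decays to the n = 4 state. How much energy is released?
49.2703 eV

The energy levels are E_n = -13.6057 Z² eV / n².

Energy at n = 13: E_13 = -13.6057 × 8² / 13² = -5.1524544 eV
Energy at n = 4: E_4 = -13.6057 × 8² / 4² = -54.4228000 eV

For emission (electron falling to lower state), the photon energy is:
E_photon = E_13 - E_4 = |-5.1524544 - (-54.4228000)|
E_photon = 49.2703 eV

This energy is carried away by the emitted photon.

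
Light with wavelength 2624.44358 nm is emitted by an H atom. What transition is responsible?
n = 6 → n = 4

First, find the photon energy from the wavelength (hc = 1239.84 eV·nm):
E = hc/λ = 1239.84 eV·nm / 2624.44358 nm = 0.47242014 eV

The energy levels of hydrogen satisfy E_n = -13.6057 / n² eV, so an emission n_i → n_f releases
ΔE = 13.6057 × (1/n_f² − 1/n_i²) eV.

Setting ΔE equal to the photon energy:
1/n_f² − 1/n_i² = 0.47242014 / 13.6057 = 0.034722222

Since 1/n_i² must be positive, we need 1/n_f² > 0.034722222, i.e. n_f ≤ 5. For each allowed n_f, solve n_i = (1/n_f² − 0.034722222)^(−1/2) and check whether it is a whole number:
  n_f = 1: 1/n_i² = 1.000000000 − 0.034722222 = 0.965277778 → n_i = 1.018  (not an integer) ✗
  n_f = 2: 1/n_i² = 0.250000000 − 0.034722222 = 0.215277778 → n_i = 2.155  (not an integer) ✗
  n_f = 3: 1/n_i² = 0.111111111 − 0.034722222 = 0.076388889 → n_i = 3.618  (not an integer) ✗
  n_f = 4: 1/n_i² = 0.062500000 − 0.034722222 = 0.027777778 → n_i = 6.000  → integer, n_i = 6 ✓
  n_f = 5: 1/n_i² = 0.040000000 − 0.034722222 = 0.005277778 → n_i = 13.765  (not an integer) ✗

Only n_f = 4 gives an integer upper level, n_i = 6.

The transition is from n = 6 to n = 4 (emission).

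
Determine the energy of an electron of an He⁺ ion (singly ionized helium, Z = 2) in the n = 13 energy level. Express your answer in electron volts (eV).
-0.3220 eV

The energy levels of a hydrogen-like atom are given by:
E_n = -13.6057 Z² / n² eV  (with Z = 2 for He⁺)

For n = 13:
E_13 = -13.6057 × 2² / 13²
E_13 = -13.6057 × 4 / 169
E_13 = -0.3220 eV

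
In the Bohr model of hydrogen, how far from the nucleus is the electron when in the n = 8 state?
3.3867 nm (or 33.8673 Å)

The Bohr radius formula is:
r_n = n² a₀ / Z

where a₀ = 0.0529177 nm is the Bohr radius.

For H (Z = 1) at n = 8:
r_8 = 8² × 0.0529177 nm / 1
r_8 = 64 × 0.0529177 nm / 1
r_8 = 3.38673 nm / 1
r_8 = 3.3867 nm

The electron orbits at approximately 3.3867 nm from the nucleus.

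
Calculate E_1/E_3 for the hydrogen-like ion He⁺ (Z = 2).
9.00

Using E_n = -13.6057 Z² / n² eV with Z = 2:

E_1 = -13.6057 × 2² / 1² = -54.4228 / 1 = -54.42280000 eV
E_3 = -13.6057 × 2² / 3² = -54.4228 / 9 = -6.04697778 eV

The ratio is:
E_1/E_3 = (-54.42280000) / (-6.04697778)
E_1/E_3 = (-54.4228/1) / (-54.4228/9)
E_1/E_3 = 9/1
E_1/E_3 = 9.00
(Note: the Z² factors cancel in the ratio.)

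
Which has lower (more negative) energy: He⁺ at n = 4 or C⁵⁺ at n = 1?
C⁵⁺ at n = 1 (E = -489.805 eV)

Using E_n = -13.6057 Z² / n² eV:

He⁺ (Z = 2) at n = 4:
E = -13.6057 × 2² / 4² = -13.6057 × 4 / 16 = -3.401425 eV

C⁵⁺ (Z = 6) at n = 1:
E = -13.6057 × 6² / 1² = -13.6057 × 36 / 1 = -489.805200 eV

Since -489.805200 eV < -3.401425 eV,
C⁵⁺ at n = 1 is more tightly bound (requires more energy to ionize).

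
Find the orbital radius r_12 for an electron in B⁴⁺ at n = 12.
1.5240 nm (or 15.2403 Å)

The Bohr radius formula is:
r_n = n² a₀ / Z

where a₀ = 0.0529177 nm is the Bohr radius.

For B⁴⁺ (Z = 5) at n = 12:
r_12 = 12² × 0.0529177 nm / 5
r_12 = 144 × 0.0529177 nm / 5
r_12 = 7.62015 nm / 5
r_12 = 1.5240 nm

The electron orbits at approximately 1.5240 nm from the nucleus.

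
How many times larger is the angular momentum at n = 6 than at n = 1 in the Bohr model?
6.000

In the Bohr model, L_n = nℏ, so the ratio is purely the ratio of quantum numbers:

L_6/L_1 = 6ℏ / 1ℏ = 6/1 = 6.000

The angular momentum scales linearly with n.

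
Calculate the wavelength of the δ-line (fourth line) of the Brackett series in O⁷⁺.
30.37550 nm

The lines of a series are numbered from the longest wavelength (smallest ΔE) outward; the fourth line is the transition from n = n_f + 4 to n_f.
The Brackett series has all transitions ending at n_f = 4.

For O⁷⁺ (Z = 8), the fourth line (δ-line) is the jump from n = 8 to n = 4:
E_8 = -13.6057 × 8² / 8² = -13.6057000 eV
E_4 = -13.6057 × 8² / 4² = -54.4228000 eV
ΔE = E_8 - E_4 = 40.8171000 eV

λ = hc/E = 1239.84 eV·nm / 40.8171000 eV
λ = 30.37550 nm

This is the δ-line of the Brackett series in O⁷⁺.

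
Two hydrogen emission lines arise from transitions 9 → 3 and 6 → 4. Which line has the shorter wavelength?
9 → 3

Calculate the energy for each transition:

Transition 9 → 3:
ΔE₁ = |E_3 - E_9| = |-13.6057/3² - (-13.6057/9²)|
ΔE₁ = |-1.5117444444 - (-0.1679716049)| = 1.3437728 eV

Transition 6 → 4:
ΔE₂ = |E_4 - E_6| = |-13.6057/4² - (-13.6057/6²)|
ΔE₂ = |-0.8503562500 - (-0.3779361111)| = 0.4724201 eV

Since 1.3437728 eV > 0.4724201 eV, the transition 9 → 3 emits the more energetic photon.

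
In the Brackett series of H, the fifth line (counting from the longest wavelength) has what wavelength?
1816.92248 nm

The lines of a series are numbered from the longest wavelength (smallest ΔE) outward; the fifth line is the transition from n = n_f + 5 to n_f.
The Brackett series has all transitions ending at n_f = 4.

For H, the fifth line (ε-line) is the jump from n = 9 to n = 4:
E_9 = -13.6057 / 9² = -0.16797160494 eV
E_4 = -13.6057 / 4² = -0.85035625000 eV
ΔE = E_9 - E_4 = 0.68238464506 eV

λ = hc/E = 1239.84 eV·nm / 0.68238464506 eV
λ = 1816.92248 nm

This is the ε-line of the Brackett series in H.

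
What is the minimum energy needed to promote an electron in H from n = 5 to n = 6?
0.166 eV

The energy levels of a hydrogen-like atom are E_n = -13.6057 eV / n².

Energy at n = 5: E_5 = -13.6057 / 5² = -0.544228 eV
Energy at n = 6: E_6 = -13.6057 / 6² = -0.377936 eV

The excitation energy is the difference:
ΔE = E_6 - E_5
ΔE = -0.377936 - (-0.544228)
ΔE = 0.166 eV

Since this is positive, energy must be absorbed (photon absorption).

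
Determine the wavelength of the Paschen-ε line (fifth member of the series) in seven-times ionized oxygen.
14.91161 nm

The lines of a series are numbered from the longest wavelength (smallest ΔE) outward; the fifth line is the transition from n = n_f + 5 to n_f.
The Paschen series has all transitions ending at n_f = 3.

For O⁷⁺ (Z = 8), the fifth line (ε-line) is the jump from n = 8 to n = 3:
E_8 = -13.6057 × 8² / 8² = -13.6057000 eV
E_3 = -13.6057 × 8² / 3² = -96.7516444 eV
ΔE = E_8 - E_3 = 83.1459444 eV

λ = hc/E = 1239.84 eV·nm / 83.1459444 eV
λ = 14.91161 nm

This is the ε-line of the Paschen series in O⁷⁺.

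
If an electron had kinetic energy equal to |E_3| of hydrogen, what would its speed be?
7.2923e+05 m/s (or 0.24325% of c)

The binding energy at n = 3 for hydrogen is:
E_3 = -13.6057/3² = -1.5117444 eV
|E_3| = 1.5117444 eV

Convert to Joules:
KE = 1.5117444 eV × (1.602177 × 10⁻¹⁹ J/eV) = 2.422082e-19 J

Using KE = ½mv²:
v = √(2·KE/m_e)
v = √(2 × 2.422082e-19 J / 9.10938 × 10⁻³¹ kg)
v = 7.2923e+05 m/s

This is approximately 0.24325% the speed of light.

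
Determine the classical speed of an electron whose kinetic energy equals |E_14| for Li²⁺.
4.69e+05 m/s (or 0.156% of c)

The binding energy at n = 14 for Li²⁺ is:
E_14 = -13.6057 × 3²/14² = -0.624752 eV
|E_14| = 0.624752 eV

Convert to Joules:
KE = 0.624752 eV × (1.602177 × 10⁻¹⁹ J/eV) = 1.0010e-19 J

Using KE = ½mv²:
v = √(2·KE/m_e)
v = √(2 × 1.0010e-19 J / 9.10938 × 10⁻³¹ kg)
v = 4.69e+05 m/s

This is approximately 0.156% the speed of light.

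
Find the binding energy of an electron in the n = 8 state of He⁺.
0.85036 eV

The ionization energy is the energy needed to remove the electron completely (n → ∞).

For a hydrogen-like ion with Z = 2, E_n = -13.6057 Z² / n² eV.

At n = 8: E_8 = -13.6057 × 2² / 8² = -0.85035625 eV
At n = ∞: E_∞ = 0 eV

Ionization energy = E_∞ - E_8 = 0 - (-0.85035625) = 0.85035625 eV
Ionization energy ≈ 0.85036 eV

This is also called the binding energy of the electron in state n = 8.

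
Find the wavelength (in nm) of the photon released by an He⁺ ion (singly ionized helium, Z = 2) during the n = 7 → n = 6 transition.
3091.292 nm

First, find the transition energy using E_n = -13.6057 Z² / n² eV:
E_7 = -13.6057 × 2² / 7² = -1.110669388 eV
E_6 = -13.6057 × 2² / 6² = -1.511744444 eV

Photon energy: |ΔE| = |E_6 - E_7| = 0.401075056 eV

Convert to wavelength using E = hc/λ with hc = 1239.84 eV·nm:
λ = hc/E = 1239.84 eV·nm / 0.401075056 eV
λ = 3091.292 nm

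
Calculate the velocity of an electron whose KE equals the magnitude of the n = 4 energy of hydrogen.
5.469e+05 m/s (or 0.18243% of c)

The binding energy at n = 4 for hydrogen is:
E_4 = -13.6057/4² = -0.8503563 eV
|E_4| = 0.8503563 eV

Convert to Joules:
KE = 0.8503563 eV × (1.602177 × 10⁻¹⁹ J/eV) = 1.36242e-19 J

Using KE = ½mv²:
v = √(2·KE/m_e)
v = √(2 × 1.36242e-19 J / 9.10938 × 10⁻³¹ kg)
v = 5.469e+05 m/s

This is approximately 0.18243% the speed of light.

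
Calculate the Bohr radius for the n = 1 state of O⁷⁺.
0.006615 nm (or 0.066147 Å)

The Bohr radius formula is:
r_n = n² a₀ / Z

where a₀ = 0.052917721 nm is the Bohr radius.

For O⁷⁺ (Z = 8) at n = 1:
r_1 = 1² × 0.052917721 nm / 8
r_1 = 1 × 0.052917721 nm / 8
r_1 = 0.0529177 nm / 8
r_1 = 0.006615 nm

The electron orbits at approximately 0.006615 nm from the nucleus.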